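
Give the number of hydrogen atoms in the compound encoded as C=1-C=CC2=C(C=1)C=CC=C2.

Hydrogens are implicit in SMILES; fill each atom to its normal valence:
  8 × C (aromatic): 1 H each → 8
  2 × C (aromatic): no H
  Total hydrogens = 8.

8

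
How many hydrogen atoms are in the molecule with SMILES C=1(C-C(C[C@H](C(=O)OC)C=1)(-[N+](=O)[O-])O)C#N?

10

Hydrogens are implicit in SMILES; fill each atom to its normal valence:
  4 × C: no H
  3 × O: no H
  2 × C: 2 H each → 4
  2 × C: 1 H each → 2
  1 × C: 3 H
  1 × N (charge +1): no H
  1 × N: no H
  1 × O: 1 H
  1 × O (charge -1): no H
  Total hydrogens = 10.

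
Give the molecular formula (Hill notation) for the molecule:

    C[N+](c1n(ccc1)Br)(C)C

C7H12BrN2+

Heavy atoms from the SMILES: 1 Br, 7 C, 2 N.
Implicit hydrogens by atom environment:
  3 × C: 3 H each → 9
  3 × C (aromatic): 1 H each → 3
  1 × Br: no H
  1 × C (aromatic): no H
  1 × N (aromatic): no H
  1 × N (charge +1): no H
  Total hydrogens = 12.
Net charge +1.
Molecular formula: C7H12BrN2+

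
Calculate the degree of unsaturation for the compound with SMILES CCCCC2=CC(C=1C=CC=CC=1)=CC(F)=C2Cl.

Molecular formula from the SMILES: C16H16ClF.
DoU = (2C + 2 + N − H − X)/2 = (2·16 + 2 + 0 − 16 − 2)/2 = 16/2 = 8.
(Structurally: 2 ring(s) + 6 π bond(s) = 8.)

8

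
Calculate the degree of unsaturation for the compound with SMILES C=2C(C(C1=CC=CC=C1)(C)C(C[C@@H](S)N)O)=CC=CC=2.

8

Molecular formula from the SMILES: C17H21NOS.
DoU = (2C + 2 + N − H − X)/2 = (2·17 + 2 + 1 − 21 − 0)/2 = 16/2 = 8.
(Structurally: 2 ring(s) + 6 π bond(s) = 8.)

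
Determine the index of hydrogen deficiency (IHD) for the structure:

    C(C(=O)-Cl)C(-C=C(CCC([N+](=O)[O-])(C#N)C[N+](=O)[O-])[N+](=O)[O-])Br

7

Molecular formula from the SMILES: C10H10BrClN4O7.
DoU = (2C + 2 + N − H − X)/2 = (2·10 + 2 + 4 − 10 − 2)/2 = 14/2 = 7.
(Structurally: 0 ring(s) + 7 π bond(s) = 7.)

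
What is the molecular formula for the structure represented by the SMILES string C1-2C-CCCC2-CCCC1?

C10H18

Heavy atoms from the SMILES: 10 C.
Implicit hydrogens by atom environment:
  8 × C: 2 H each → 16
  2 × C: 1 H each → 2
  Total hydrogens = 18.
Molecular formula: C10H18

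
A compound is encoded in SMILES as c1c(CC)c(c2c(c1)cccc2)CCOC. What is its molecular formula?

Heavy atoms from the SMILES: 15 C, 1 O.
Implicit hydrogens by atom environment:
  6 × C (aromatic): 1 H each → 6
  4 × C (aromatic): no H
  3 × C: 2 H each → 6
  2 × C: 3 H each → 6
  1 × O: no H
  Total hydrogens = 18.
Molecular formula: C15H18O

C15H18O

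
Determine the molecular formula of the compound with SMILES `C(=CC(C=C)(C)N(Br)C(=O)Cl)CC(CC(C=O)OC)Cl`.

Heavy atoms from the SMILES: 1 Br, 13 C, 2 Cl, 1 N, 3 O.
Implicit hydrogens by atom environment:
  6 × C: 1 H each → 6
  3 × C: 2 H each → 6
  3 × O: no H
  2 × C: 3 H each → 6
  2 × C: no H
  2 × Cl: no H
  1 × Br: no H
  1 × N: no H
  Total hydrogens = 18.
Molecular formula: C13H18BrCl2NO3

C13H18BrCl2NO3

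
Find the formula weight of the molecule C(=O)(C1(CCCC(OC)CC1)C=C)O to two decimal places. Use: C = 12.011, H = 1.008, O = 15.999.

198.26

Molecular formula: C11H18O3.
M = 11×12.011 + 18×1.008 + 3×15.999 = 198.26 g/mol.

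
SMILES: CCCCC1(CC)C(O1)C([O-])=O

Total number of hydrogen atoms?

Hydrogens are implicit in SMILES; fill each atom to its normal valence:
  4 × C: 2 H each → 8
  2 × C: 3 H each → 6
  2 × C: no H
  2 × O: no H
  1 × C: 1 H
  1 × O (charge -1): no H
  Total hydrogens = 15.

15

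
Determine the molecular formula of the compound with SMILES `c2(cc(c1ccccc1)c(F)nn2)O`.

Heavy atoms from the SMILES: 10 C, 1 F, 2 N, 1 O.
Implicit hydrogens by atom environment:
  6 × C (aromatic): 1 H each → 6
  4 × C (aromatic): no H
  2 × N (aromatic): no H
  1 × F: no H
  1 × O: 1 H
  Total hydrogens = 7.
Molecular formula: C10H7FN2O

C10H7FN2O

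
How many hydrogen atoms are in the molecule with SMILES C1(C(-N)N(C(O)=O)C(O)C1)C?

12

Hydrogens are implicit in SMILES; fill each atom to its normal valence:
  3 × C: 1 H each → 3
  2 × O: 1 H each → 2
  1 × C: 3 H
  1 × C: 2 H
  1 × C: no H
  1 × N: 2 H
  1 × N: no H
  1 × O: no H
  Total hydrogens = 12.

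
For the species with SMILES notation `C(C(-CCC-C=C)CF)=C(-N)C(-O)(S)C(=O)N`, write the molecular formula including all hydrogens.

C11H19FN2O2S

Heavy atoms from the SMILES: 11 C, 1 F, 2 N, 2 O, 1 S.
Implicit hydrogens by atom environment:
  5 × C: 2 H each → 10
  3 × C: 1 H each → 3
  3 × C: no H
  2 × N: 2 H each → 4
  1 × F: no H
  1 × O: 1 H
  1 × O: no H
  1 × S: 1 H
  Total hydrogens = 19.
Molecular formula: C11H19FN2O2S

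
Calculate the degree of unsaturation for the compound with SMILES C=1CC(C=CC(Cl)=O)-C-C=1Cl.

4

Molecular formula from the SMILES: C8H8Cl2O.
DoU = (2C + 2 + N − H − X)/2 = (2·8 + 2 + 0 − 8 − 2)/2 = 8/2 = 4.
(Structurally: 1 ring(s) + 3 π bond(s) = 4.)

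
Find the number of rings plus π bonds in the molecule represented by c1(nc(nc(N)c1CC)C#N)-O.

Molecular formula from the SMILES: C7H8N4O.
DoU = (2C + 2 + N − H − X)/2 = (2·7 + 2 + 4 − 8 − 0)/2 = 12/2 = 6.
(Structurally: 1 ring(s) + 5 π bond(s) = 6.)

6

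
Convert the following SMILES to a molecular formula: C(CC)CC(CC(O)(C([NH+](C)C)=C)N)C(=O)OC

Heavy atoms from the SMILES: 13 C, 2 N, 3 O.
Implicit hydrogens by atom environment:
  5 × C: 2 H each → 10
  4 × C: 3 H each → 12
  3 × C: no H
  2 × O: no H
  1 × C: 1 H
  1 × N: 2 H
  1 × N (charge +1): 1 H
  1 × O: 1 H
  Total hydrogens = 27.
Net charge +1.
Molecular formula: C13H27N2O3+

C13H27N2O3+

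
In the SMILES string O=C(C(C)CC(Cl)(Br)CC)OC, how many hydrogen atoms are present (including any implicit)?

Hydrogens are implicit in SMILES; fill each atom to its normal valence:
  3 × C: 3 H each → 9
  2 × C: 2 H each → 4
  2 × C: no H
  2 × O: no H
  1 × Br: no H
  1 × C: 1 H
  1 × Cl: no H
  Total hydrogens = 14.

14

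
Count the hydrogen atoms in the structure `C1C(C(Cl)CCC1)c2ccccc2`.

Hydrogens are implicit in SMILES; fill each atom to its normal valence:
  5 × C (aromatic): 1 H each → 5
  4 × C: 2 H each → 8
  2 × C: 1 H each → 2
  1 × C (aromatic): no H
  1 × Cl: no H
  Total hydrogens = 15.

15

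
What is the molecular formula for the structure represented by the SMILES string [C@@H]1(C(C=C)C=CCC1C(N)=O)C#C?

Heavy atoms from the SMILES: 11 C, 1 N, 1 O.
Implicit hydrogens by atom environment:
  7 × C: 1 H each → 7
  2 × C: 2 H each → 4
  2 × C: no H
  1 × N: 2 H
  1 × O: no H
  Total hydrogens = 13.
Molecular formula: C11H13NO

C11H13NO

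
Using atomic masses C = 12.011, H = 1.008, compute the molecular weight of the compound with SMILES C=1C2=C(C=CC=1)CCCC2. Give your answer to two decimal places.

132.21

Molecular formula: C10H12.
M = 10×12.011 + 12×1.008 = 132.21 g/mol.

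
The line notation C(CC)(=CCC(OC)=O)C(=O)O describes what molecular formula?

Heavy atoms from the SMILES: 8 C, 4 O.
Implicit hydrogens by atom environment:
  3 × C: no H
  3 × O: no H
  2 × C: 3 H each → 6
  2 × C: 2 H each → 4
  1 × C: 1 H
  1 × O: 1 H
  Total hydrogens = 12.
Molecular formula: C8H12O4

C8H12O4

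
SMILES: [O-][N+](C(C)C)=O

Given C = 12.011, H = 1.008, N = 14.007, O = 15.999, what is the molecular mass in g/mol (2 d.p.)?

89.09

Molecular formula: C3H7NO2.
M = 3×12.011 + 7×1.008 + 1×14.007 + 2×15.999 = 89.09 g/mol.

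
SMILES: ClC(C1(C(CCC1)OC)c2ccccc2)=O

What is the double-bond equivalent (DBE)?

Molecular formula from the SMILES: C13H15ClO2.
DoU = (2C + 2 + N − H − X)/2 = (2·13 + 2 + 0 − 15 − 1)/2 = 12/2 = 6.
(Structurally: 2 ring(s) + 4 π bond(s) = 6.)

6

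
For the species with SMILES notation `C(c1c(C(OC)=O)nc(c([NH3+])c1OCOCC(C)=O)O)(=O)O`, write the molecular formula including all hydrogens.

Heavy atoms from the SMILES: 12 C, 2 N, 8 O.
Implicit hydrogens by atom environment:
  6 × O: no H
  5 × C (aromatic): no H
  3 × C: no H
  2 × C: 3 H each → 6
  2 × C: 2 H each → 4
  2 × O: 1 H each → 2
  1 × N (charge +1): 3 H
  1 × N (aromatic): no H
  Total hydrogens = 15.
Net charge +1.
Molecular formula: C12H15N2O8+

C12H15N2O8+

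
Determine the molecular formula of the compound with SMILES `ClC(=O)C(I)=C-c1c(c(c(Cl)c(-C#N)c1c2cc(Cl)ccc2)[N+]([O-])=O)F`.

C16H5Cl3FIN2O3

Heavy atoms from the SMILES: 16 C, 3 Cl, 1 F, 1 I, 2 N, 3 O.
Implicit hydrogens by atom environment:
  8 × C (aromatic): no H
  4 × C (aromatic): 1 H each → 4
  3 × C: no H
  3 × Cl: no H
  2 × O: no H
  1 × C: 1 H
  1 × F: no H
  1 × I: no H
  1 × N (charge +1): no H
  1 × N: no H
  1 × O (charge -1): no H
  Total hydrogens = 5.
Molecular formula: C16H5Cl3FIN2O3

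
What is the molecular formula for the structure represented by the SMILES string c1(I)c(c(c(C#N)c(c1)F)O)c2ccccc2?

C13H7FINO

Heavy atoms from the SMILES: 13 C, 1 F, 1 I, 1 N, 1 O.
Implicit hydrogens by atom environment:
  6 × C (aromatic): 1 H each → 6
  6 × C (aromatic): no H
  1 × C: no H
  1 × F: no H
  1 × I: no H
  1 × N: no H
  1 × O: 1 H
  Total hydrogens = 7.
Molecular formula: C13H7FINO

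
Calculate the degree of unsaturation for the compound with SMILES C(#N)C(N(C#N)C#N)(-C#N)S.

8

Molecular formula from the SMILES: C5HN5S.
DoU = (2C + 2 + N − H − X)/2 = (2·5 + 2 + 5 − 1 − 0)/2 = 16/2 = 8.
(Structurally: 0 ring(s) + 8 π bond(s) = 8.)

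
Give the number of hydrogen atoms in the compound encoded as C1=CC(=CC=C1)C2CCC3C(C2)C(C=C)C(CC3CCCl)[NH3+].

Hydrogens are implicit in SMILES; fill each atom to its normal valence:
  7 × C: 2 H each → 14
  7 × C: 1 H each → 7
  5 × C (aromatic): 1 H each → 5
  1 × C (aromatic): no H
  1 × Cl: no H
  1 × N (charge +1): 3 H
  Total hydrogens = 29.

29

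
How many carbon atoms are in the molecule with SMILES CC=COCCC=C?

7

The symbol for carbon appears 7 times in the SMILES.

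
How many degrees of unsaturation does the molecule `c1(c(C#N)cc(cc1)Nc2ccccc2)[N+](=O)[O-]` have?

Molecular formula from the SMILES: C13H9N3O2.
DoU = (2C + 2 + N − H − X)/2 = (2·13 + 2 + 3 − 9 − 0)/2 = 22/2 = 11.
(Structurally: 2 ring(s) + 9 π bond(s) = 11.)

11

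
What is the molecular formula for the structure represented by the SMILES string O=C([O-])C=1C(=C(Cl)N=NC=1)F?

Heavy atoms from the SMILES: 5 C, 1 Cl, 1 F, 2 N, 2 O.
Implicit hydrogens by atom environment:
  3 × C (aromatic): no H
  2 × N (aromatic): no H
  1 × C (aromatic): 1 H
  1 × C: no H
  1 × Cl: no H
  1 × F: no H
  1 × O: no H
  1 × O (charge -1): no H
  Total hydrogens = 1.
Net charge -1.
Molecular formula: C5HClFN2O2-

C5HClFN2O2-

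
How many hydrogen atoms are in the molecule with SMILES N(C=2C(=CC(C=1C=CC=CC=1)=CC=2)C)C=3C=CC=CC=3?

Hydrogens are implicit in SMILES; fill each atom to its normal valence:
  13 × C (aromatic): 1 H each → 13
  5 × C (aromatic): no H
  1 × C: 3 H
  1 × N: 1 H
  Total hydrogens = 17.

17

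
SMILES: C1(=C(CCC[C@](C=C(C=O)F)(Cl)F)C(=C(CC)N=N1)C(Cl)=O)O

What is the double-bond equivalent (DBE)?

7

Molecular formula from the SMILES: C14H14Cl2F2N2O3.
DoU = (2C + 2 + N − H − X)/2 = (2·14 + 2 + 2 − 14 − 4)/2 = 14/2 = 7.
(Structurally: 1 ring(s) + 6 π bond(s) = 7.)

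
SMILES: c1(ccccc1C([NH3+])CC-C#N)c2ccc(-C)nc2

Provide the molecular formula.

C16H18N3+

Heavy atoms from the SMILES: 16 C, 3 N.
Implicit hydrogens by atom environment:
  7 × C (aromatic): 1 H each → 7
  4 × C (aromatic): no H
  2 × C: 2 H each → 4
  1 × C: 3 H
  1 × C: 1 H
  1 × C: no H
  1 × N (charge +1): 3 H
  1 × N (aromatic): no H
  1 × N: no H
  Total hydrogens = 18.
Net charge +1.
Molecular formula: C16H18N3+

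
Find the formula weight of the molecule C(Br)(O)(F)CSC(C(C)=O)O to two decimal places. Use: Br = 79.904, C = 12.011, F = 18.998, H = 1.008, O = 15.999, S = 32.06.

Molecular formula: C5H8BrFO3S.
M = 1×79.904 + 5×12.011 + 1×18.998 + 8×1.008 + 3×15.999 + 1×32.06 = 247.08 g/mol.

247.08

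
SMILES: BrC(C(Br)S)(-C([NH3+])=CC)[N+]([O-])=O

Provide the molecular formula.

Heavy atoms from the SMILES: 2 Br, 5 C, 2 N, 2 O, 1 S.
Implicit hydrogens by atom environment:
  2 × Br: no H
  2 × C: 1 H each → 2
  2 × C: no H
  1 × C: 3 H
  1 × N (charge +1): 3 H
  1 × N (charge +1): no H
  1 × O: no H
  1 × O (charge -1): no H
  1 × S: 1 H
  Total hydrogens = 9.
Net charge +1.
Molecular formula: C5H9Br2N2O2S+

C5H9Br2N2O2S+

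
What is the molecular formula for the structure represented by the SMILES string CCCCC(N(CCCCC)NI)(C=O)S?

Heavy atoms from the SMILES: 11 C, 1 I, 2 N, 1 O, 1 S.
Implicit hydrogens by atom environment:
  7 × C: 2 H each → 14
  2 × C: 3 H each → 6
  1 × C: 1 H
  1 × C: no H
  1 × I: no H
  1 × N: 1 H
  1 × N: no H
  1 × O: no H
  1 × S: 1 H
  Total hydrogens = 23.
Molecular formula: C11H23IN2OS

C11H23IN2OS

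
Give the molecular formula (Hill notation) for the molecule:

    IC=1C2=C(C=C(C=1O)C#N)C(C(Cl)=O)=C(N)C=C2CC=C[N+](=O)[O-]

Heavy atoms from the SMILES: 15 C, 1 Cl, 1 I, 3 N, 4 O.
Implicit hydrogens by atom environment:
  8 × C (aromatic): no H
  2 × C (aromatic): 1 H each → 2
  2 × C: 1 H each → 2
  2 × C: no H
  2 × O: no H
  1 × C: 2 H
  1 × Cl: no H
  1 × I: no H
  1 × N: 2 H
  1 × N: no H
  1 × N (charge +1): no H
  1 × O: 1 H
  1 × O (charge -1): no H
  Total hydrogens = 9.
Molecular formula: C15H9ClIN3O4

C15H9ClIN3O4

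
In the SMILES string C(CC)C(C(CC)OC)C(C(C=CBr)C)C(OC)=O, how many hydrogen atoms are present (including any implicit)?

27

Hydrogens are implicit in SMILES; fill each atom to its normal valence:
  6 × C: 1 H each → 6
  5 × C: 3 H each → 15
  3 × C: 2 H each → 6
  3 × O: no H
  1 × Br: no H
  1 × C: no H
  Total hydrogens = 27.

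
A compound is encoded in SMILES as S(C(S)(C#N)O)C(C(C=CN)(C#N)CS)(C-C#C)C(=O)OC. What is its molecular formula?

Heavy atoms from the SMILES: 13 C, 3 N, 3 O, 3 S.
Implicit hydrogens by atom environment:
  7 × C: no H
  3 × C: 1 H each → 3
  2 × C: 2 H each → 4
  2 × N: no H
  2 × O: no H
  2 × S: 1 H each → 2
  1 × C: 3 H
  1 × N: 2 H
  1 × O: 1 H
  1 × S: no H
  Total hydrogens = 15.
Molecular formula: C13H15N3O3S3

C13H15N3O3S3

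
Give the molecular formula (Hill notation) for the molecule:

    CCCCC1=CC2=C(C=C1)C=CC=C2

C14H16

Heavy atoms from the SMILES: 14 C.
Implicit hydrogens by atom environment:
  7 × C (aromatic): 1 H each → 7
  3 × C: 2 H each → 6
  3 × C (aromatic): no H
  1 × C: 3 H
  Total hydrogens = 16.
Molecular formula: C14H16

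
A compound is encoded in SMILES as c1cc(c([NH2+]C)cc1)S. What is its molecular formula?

Heavy atoms from the SMILES: 7 C, 1 N, 1 S.
Implicit hydrogens by atom environment:
  4 × C (aromatic): 1 H each → 4
  2 × C (aromatic): no H
  1 × C: 3 H
  1 × N (charge +1): 2 H
  1 × S: 1 H
  Total hydrogens = 10.
Net charge +1.
Molecular formula: C7H10NS+

C7H10NS+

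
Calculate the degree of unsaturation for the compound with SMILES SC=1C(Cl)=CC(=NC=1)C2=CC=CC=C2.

8

Molecular formula from the SMILES: C11H8ClNS.
DoU = (2C + 2 + N − H − X)/2 = (2·11 + 2 + 1 − 8 − 1)/2 = 16/2 = 8.
(Structurally: 2 ring(s) + 6 π bond(s) = 8.)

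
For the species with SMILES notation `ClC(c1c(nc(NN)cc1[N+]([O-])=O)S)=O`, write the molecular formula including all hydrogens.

C6H5ClN4O3S

Heavy atoms from the SMILES: 6 C, 1 Cl, 4 N, 3 O, 1 S.
Implicit hydrogens by atom environment:
  4 × C (aromatic): no H
  2 × O: no H
  1 × C (aromatic): 1 H
  1 × C: no H
  1 × Cl: no H
  1 × N: 2 H
  1 × N: 1 H
  1 × N (aromatic): no H
  1 × N (charge +1): no H
  1 × O (charge -1): no H
  1 × S: 1 H
  Total hydrogens = 5.
Molecular formula: C6H5ClN4O3S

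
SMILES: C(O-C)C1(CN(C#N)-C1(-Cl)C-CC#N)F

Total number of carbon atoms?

The symbol for carbon appears 9 times in the SMILES. (Cl is a single chlorine, not C + l.)

9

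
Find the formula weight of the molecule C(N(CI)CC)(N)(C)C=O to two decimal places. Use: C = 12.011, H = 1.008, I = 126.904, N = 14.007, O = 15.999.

Molecular formula: C6H13IN2O.
M = 6×12.011 + 13×1.008 + 1×126.904 + 2×14.007 + 1×15.999 = 256.09 g/mol.

256.09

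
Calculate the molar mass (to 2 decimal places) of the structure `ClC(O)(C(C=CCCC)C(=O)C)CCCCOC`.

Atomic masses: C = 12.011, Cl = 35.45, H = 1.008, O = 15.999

276.80

Molecular formula: C14H25ClO3.
M = 14×12.011 + 1×35.45 + 25×1.008 + 3×15.999 = 276.80 g/mol.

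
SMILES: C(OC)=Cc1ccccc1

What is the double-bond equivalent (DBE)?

5

Molecular formula from the SMILES: C9H10O.
DoU = (2C + 2 + N − H − X)/2 = (2·9 + 2 + 0 − 10 − 0)/2 = 10/2 = 5.
(Structurally: 1 ring(s) + 4 π bond(s) = 5.)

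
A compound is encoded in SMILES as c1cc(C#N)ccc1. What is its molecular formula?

C7H5N

Heavy atoms from the SMILES: 7 C, 1 N.
Implicit hydrogens by atom environment:
  5 × C (aromatic): 1 H each → 5
  1 × C (aromatic): no H
  1 × C: no H
  1 × N: no H
  Total hydrogens = 5.
Molecular formula: C7H5N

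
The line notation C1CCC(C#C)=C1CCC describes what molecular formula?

C10H14

Heavy atoms from the SMILES: 10 C.
Implicit hydrogens by atom environment:
  5 × C: 2 H each → 10
  3 × C: no H
  1 × C: 3 H
  1 × C: 1 H
  Total hydrogens = 14.
Molecular formula: C10H14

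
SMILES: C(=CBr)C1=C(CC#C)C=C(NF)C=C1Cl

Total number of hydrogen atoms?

8

Hydrogens are implicit in SMILES; fill each atom to its normal valence:
  4 × C (aromatic): no H
  3 × C: 1 H each → 3
  2 × C (aromatic): 1 H each → 2
  1 × Br: no H
  1 × C: 2 H
  1 × C: no H
  1 × Cl: no H
  1 × F: no H
  1 × N: 1 H
  Total hydrogens = 8.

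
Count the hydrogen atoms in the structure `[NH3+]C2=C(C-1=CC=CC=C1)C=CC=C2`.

Hydrogens are implicit in SMILES; fill each atom to its normal valence:
  9 × C (aromatic): 1 H each → 9
  3 × C (aromatic): no H
  1 × N (charge +1): 3 H
  Total hydrogens = 12.

12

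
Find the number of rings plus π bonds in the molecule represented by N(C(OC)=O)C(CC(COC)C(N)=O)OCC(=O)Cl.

3

Molecular formula from the SMILES: C10H17ClN2O6.
DoU = (2C + 2 + N − H − X)/2 = (2·10 + 2 + 2 − 17 − 1)/2 = 6/2 = 3.
(Structurally: 0 ring(s) + 3 π bond(s) = 3.)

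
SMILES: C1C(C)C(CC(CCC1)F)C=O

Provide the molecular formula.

Heavy atoms from the SMILES: 10 C, 1 F, 1 O.
Implicit hydrogens by atom environment:
  5 × C: 2 H each → 10
  4 × C: 1 H each → 4
  1 × C: 3 H
  1 × F: no H
  1 × O: no H
  Total hydrogens = 17.
Molecular formula: C10H17FO

C10H17FO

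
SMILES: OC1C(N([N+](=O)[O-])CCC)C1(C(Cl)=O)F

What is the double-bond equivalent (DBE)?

Molecular formula from the SMILES: C7H10ClFN2O4.
DoU = (2C + 2 + N − H − X)/2 = (2·7 + 2 + 2 − 10 − 2)/2 = 6/2 = 3.
(Structurally: 1 ring(s) + 2 π bond(s) = 3.)

3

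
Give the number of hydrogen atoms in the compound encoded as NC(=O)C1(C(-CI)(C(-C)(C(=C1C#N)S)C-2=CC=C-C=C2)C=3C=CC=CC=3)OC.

21

Hydrogens are implicit in SMILES; fill each atom to its normal valence:
  10 × C (aromatic): 1 H each → 10
  7 × C: no H
  2 × C: 3 H each → 6
  2 × C (aromatic): no H
  2 × O: no H
  1 × C: 2 H
  1 × I: no H
  1 × N: 2 H
  1 × N: no H
  1 × S: 1 H
  Total hydrogens = 21.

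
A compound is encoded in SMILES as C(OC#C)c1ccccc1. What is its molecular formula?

Heavy atoms from the SMILES: 9 C, 1 O.
Implicit hydrogens by atom environment:
  5 × C (aromatic): 1 H each → 5
  1 × C: 2 H
  1 × C: 1 H
  1 × C (aromatic): no H
  1 × C: no H
  1 × O: no H
  Total hydrogens = 8.
Molecular formula: C9H8O

C9H8O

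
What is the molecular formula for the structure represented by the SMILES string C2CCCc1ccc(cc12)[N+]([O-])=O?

C10H11NO2

Heavy atoms from the SMILES: 10 C, 1 N, 2 O.
Implicit hydrogens by atom environment:
  4 × C: 2 H each → 8
  3 × C (aromatic): 1 H each → 3
  3 × C (aromatic): no H
  1 × N (charge +1): no H
  1 × O: no H
  1 × O (charge -1): no H
  Total hydrogens = 11.
Molecular formula: C10H11NO2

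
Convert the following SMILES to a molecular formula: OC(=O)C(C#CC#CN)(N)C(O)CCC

C10H14N2O3

Heavy atoms from the SMILES: 10 C, 2 N, 3 O.
Implicit hydrogens by atom environment:
  6 × C: no H
  2 × C: 2 H each → 4
  2 × N: 2 H each → 4
  2 × O: 1 H each → 2
  1 × C: 3 H
  1 × C: 1 H
  1 × O: no H
  Total hydrogens = 14.
Molecular formula: C10H14N2O3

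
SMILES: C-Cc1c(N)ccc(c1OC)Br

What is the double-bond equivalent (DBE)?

4

Molecular formula from the SMILES: C9H12BrNO.
DoU = (2C + 2 + N − H − X)/2 = (2·9 + 2 + 1 − 12 − 1)/2 = 8/2 = 4.
(Structurally: 1 ring(s) + 3 π bond(s) = 4.)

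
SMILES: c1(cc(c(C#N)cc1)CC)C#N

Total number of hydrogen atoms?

8

Hydrogens are implicit in SMILES; fill each atom to its normal valence:
  3 × C (aromatic): 1 H each → 3
  3 × C (aromatic): no H
  2 × C: no H
  2 × N: no H
  1 × C: 3 H
  1 × C: 2 H
  Total hydrogens = 8.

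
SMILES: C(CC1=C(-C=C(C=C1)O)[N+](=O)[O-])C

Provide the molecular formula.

Heavy atoms from the SMILES: 9 C, 1 N, 3 O.
Implicit hydrogens by atom environment:
  3 × C (aromatic): 1 H each → 3
  3 × C (aromatic): no H
  2 × C: 2 H each → 4
  1 × C: 3 H
  1 × N (charge +1): no H
  1 × O: 1 H
  1 × O: no H
  1 × O (charge -1): no H
  Total hydrogens = 11.
Molecular formula: C9H11NO3

C9H11NO3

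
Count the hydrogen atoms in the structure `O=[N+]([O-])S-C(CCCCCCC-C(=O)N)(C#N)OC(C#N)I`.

17

Hydrogens are implicit in SMILES; fill each atom to its normal valence:
  7 × C: 2 H each → 14
  4 × C: no H
  3 × O: no H
  2 × N: no H
  1 × C: 1 H
  1 × I: no H
  1 × N: 2 H
  1 × N (charge +1): no H
  1 × O (charge -1): no H
  1 × S: no H
  Total hydrogens = 17.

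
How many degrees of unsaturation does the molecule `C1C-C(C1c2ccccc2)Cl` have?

Molecular formula from the SMILES: C10H11Cl.
DoU = (2C + 2 + N − H − X)/2 = (2·10 + 2 + 0 − 11 − 1)/2 = 10/2 = 5.
(Structurally: 2 ring(s) + 3 π bond(s) = 5.)

5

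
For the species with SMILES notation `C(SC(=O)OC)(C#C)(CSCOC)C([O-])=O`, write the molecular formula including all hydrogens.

Heavy atoms from the SMILES: 9 C, 5 O, 2 S.
Implicit hydrogens by atom environment:
  4 × C: no H
  4 × O: no H
  2 × C: 3 H each → 6
  2 × C: 2 H each → 4
  2 × S: no H
  1 × C: 1 H
  1 × O (charge -1): no H
  Total hydrogens = 11.
Net charge -1.
Molecular formula: C9H11O5S2-

C9H11O5S2-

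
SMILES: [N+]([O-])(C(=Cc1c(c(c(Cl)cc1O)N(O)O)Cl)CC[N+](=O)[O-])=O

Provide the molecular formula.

C10H9Cl2N3O7

Heavy atoms from the SMILES: 10 C, 2 Cl, 3 N, 7 O.
Implicit hydrogens by atom environment:
  5 × C (aromatic): no H
  3 × O: 1 H each → 3
  2 × C: 2 H each → 4
  2 × Cl: no H
  2 × N (charge +1): no H
  2 × O: no H
  2 × O (charge -1): no H
  1 × C (aromatic): 1 H
  1 × C: 1 H
  1 × C: no H
  1 × N: no H
  Total hydrogens = 9.
Molecular formula: C10H9Cl2N3O7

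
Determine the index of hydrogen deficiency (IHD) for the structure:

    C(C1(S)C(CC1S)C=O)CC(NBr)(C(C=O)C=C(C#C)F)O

Molecular formula from the SMILES: C14H17BrFNO3S2.
DoU = (2C + 2 + N − H − X)/2 = (2·14 + 2 + 1 − 17 − 2)/2 = 12/2 = 6.
(Structurally: 1 ring(s) + 5 π bond(s) = 6.)

6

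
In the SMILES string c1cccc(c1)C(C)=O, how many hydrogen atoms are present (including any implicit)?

8

Hydrogens are implicit in SMILES; fill each atom to its normal valence:
  5 × C (aromatic): 1 H each → 5
  1 × C: 3 H
  1 × C (aromatic): no H
  1 × C: no H
  1 × O: no H
  Total hydrogens = 8.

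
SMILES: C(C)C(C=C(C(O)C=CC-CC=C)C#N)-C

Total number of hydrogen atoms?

21

Hydrogens are implicit in SMILES; fill each atom to its normal valence:
  6 × C: 1 H each → 6
  4 × C: 2 H each → 8
  2 × C: 3 H each → 6
  2 × C: no H
  1 × N: no H
  1 × O: 1 H
  Total hydrogens = 21.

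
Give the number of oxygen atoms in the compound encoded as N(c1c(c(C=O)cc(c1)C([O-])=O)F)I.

3

The symbol for oxygen appears 3 times in the SMILES.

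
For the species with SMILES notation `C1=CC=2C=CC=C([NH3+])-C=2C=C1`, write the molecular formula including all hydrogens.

C10H10N+

Heavy atoms from the SMILES: 10 C, 1 N.
Implicit hydrogens by atom environment:
  7 × C (aromatic): 1 H each → 7
  3 × C (aromatic): no H
  1 × N (charge +1): 3 H
  Total hydrogens = 10.
Net charge +1.
Molecular formula: C10H10N+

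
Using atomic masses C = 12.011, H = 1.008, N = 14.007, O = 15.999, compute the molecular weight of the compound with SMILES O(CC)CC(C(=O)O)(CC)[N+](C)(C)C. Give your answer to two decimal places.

204.29

Molecular formula: C10H22NO3+.
M = 10×12.011 + 22×1.008 + 1×14.007 + 3×15.999 = 204.29 g/mol.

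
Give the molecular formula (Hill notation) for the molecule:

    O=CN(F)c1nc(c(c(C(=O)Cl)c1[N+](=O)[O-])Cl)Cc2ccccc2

Heavy atoms from the SMILES: 14 C, 2 Cl, 1 F, 3 N, 4 O.
Implicit hydrogens by atom environment:
  6 × C (aromatic): no H
  5 × C (aromatic): 1 H each → 5
  3 × O: no H
  2 × Cl: no H
  1 × C: 2 H
  1 × C: 1 H
  1 × C: no H
  1 × F: no H
  1 × N (aromatic): no H
  1 × N: no H
  1 × N (charge +1): no H
  1 × O (charge -1): no H
  Total hydrogens = 8.
Molecular formula: C14H8Cl2FN3O4

C14H8Cl2FN3O4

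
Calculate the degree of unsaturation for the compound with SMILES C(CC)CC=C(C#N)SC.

3

Molecular formula from the SMILES: C8H13NS.
DoU = (2C + 2 + N − H − X)/2 = (2·8 + 2 + 1 − 13 − 0)/2 = 6/2 = 3.
(Structurally: 0 ring(s) + 3 π bond(s) = 3.)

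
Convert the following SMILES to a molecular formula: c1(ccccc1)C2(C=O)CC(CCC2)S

C13H16OS

Heavy atoms from the SMILES: 13 C, 1 O, 1 S.
Implicit hydrogens by atom environment:
  5 × C (aromatic): 1 H each → 5
  4 × C: 2 H each → 8
  2 × C: 1 H each → 2
  1 × C: no H
  1 × C (aromatic): no H
  1 × O: no H
  1 × S: 1 H
  Total hydrogens = 16.
Molecular formula: C13H16OS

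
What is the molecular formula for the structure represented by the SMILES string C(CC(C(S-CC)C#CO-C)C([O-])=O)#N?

Heavy atoms from the SMILES: 10 C, 1 N, 3 O, 1 S.
Implicit hydrogens by atom environment:
  4 × C: no H
  2 × C: 3 H each → 6
  2 × C: 2 H each → 4
  2 × C: 1 H each → 2
  2 × O: no H
  1 × N: no H
  1 × O (charge -1): no H
  1 × S: no H
  Total hydrogens = 12.
Net charge -1.
Molecular formula: C10H12NO3S-

C10H12NO3S-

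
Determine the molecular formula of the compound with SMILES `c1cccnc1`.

Heavy atoms from the SMILES: 5 C, 1 N.
Implicit hydrogens by atom environment:
  5 × C (aromatic): 1 H each → 5
  1 × N (aromatic): no H
  Total hydrogens = 5.
Molecular formula: C5H5N

C5H5N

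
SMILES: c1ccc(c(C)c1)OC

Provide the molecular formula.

C8H10O

Heavy atoms from the SMILES: 8 C, 1 O.
Implicit hydrogens by atom environment:
  4 × C (aromatic): 1 H each → 4
  2 × C: 3 H each → 6
  2 × C (aromatic): no H
  1 × O: no H
  Total hydrogens = 10.
Molecular formula: C8H10O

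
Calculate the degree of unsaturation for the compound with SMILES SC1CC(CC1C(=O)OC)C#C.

4

Molecular formula from the SMILES: C9H12O2S.
DoU = (2C + 2 + N − H − X)/2 = (2·9 + 2 + 0 − 12 − 0)/2 = 8/2 = 4.
(Structurally: 1 ring(s) + 3 π bond(s) = 4.)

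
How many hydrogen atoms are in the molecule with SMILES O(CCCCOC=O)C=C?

12

Hydrogens are implicit in SMILES; fill each atom to its normal valence:
  5 × C: 2 H each → 10
  3 × O: no H
  2 × C: 1 H each → 2
  Total hydrogens = 12.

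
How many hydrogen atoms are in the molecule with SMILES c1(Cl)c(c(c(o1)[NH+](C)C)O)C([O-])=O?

8

Hydrogens are implicit in SMILES; fill each atom to its normal valence:
  4 × C (aromatic): no H
  2 × C: 3 H each → 6
  1 × C: no H
  1 × Cl: no H
  1 × N (charge +1): 1 H
  1 × O: 1 H
  1 × O (aromatic): no H
  1 × O: no H
  1 × O (charge -1): no H
  Total hydrogens = 8.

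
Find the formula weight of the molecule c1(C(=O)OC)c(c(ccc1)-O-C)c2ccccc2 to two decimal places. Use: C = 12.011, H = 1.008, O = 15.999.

Molecular formula: C15H14O3.
M = 15×12.011 + 14×1.008 + 3×15.999 = 242.27 g/mol.

242.27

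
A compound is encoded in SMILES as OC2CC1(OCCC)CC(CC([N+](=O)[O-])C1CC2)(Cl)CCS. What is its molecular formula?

C15H26ClNO4S

Heavy atoms from the SMILES: 15 C, 1 Cl, 1 N, 4 O, 1 S.
Implicit hydrogens by atom environment:
  9 × C: 2 H each → 18
  3 × C: 1 H each → 3
  2 × C: no H
  2 × O: no H
  1 × C: 3 H
  1 × Cl: no H
  1 × N (charge +1): no H
  1 × O: 1 H
  1 × O (charge -1): no H
  1 × S: 1 H
  Total hydrogens = 26.
Molecular formula: C15H26ClNO4S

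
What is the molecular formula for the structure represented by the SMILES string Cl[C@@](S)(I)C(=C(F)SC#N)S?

C4H2ClFINS3

Heavy atoms from the SMILES: 4 C, 1 Cl, 1 F, 1 I, 1 N, 3 S.
Implicit hydrogens by atom environment:
  4 × C: no H
  2 × S: 1 H each → 2
  1 × Cl: no H
  1 × F: no H
  1 × I: no H
  1 × N: no H
  1 × S: no H
  Total hydrogens = 2.
Molecular formula: C4H2ClFINS3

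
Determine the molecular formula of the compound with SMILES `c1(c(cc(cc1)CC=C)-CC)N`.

C11H15N

Heavy atoms from the SMILES: 11 C, 1 N.
Implicit hydrogens by atom environment:
  3 × C: 2 H each → 6
  3 × C (aromatic): 1 H each → 3
  3 × C (aromatic): no H
  1 × C: 3 H
  1 × C: 1 H
  1 × N: 2 H
  Total hydrogens = 15.
Molecular formula: C11H15N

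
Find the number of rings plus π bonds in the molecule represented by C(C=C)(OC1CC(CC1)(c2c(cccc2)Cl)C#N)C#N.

10

Molecular formula from the SMILES: C16H15ClN2O.
DoU = (2C + 2 + N − H − X)/2 = (2·16 + 2 + 2 − 15 − 1)/2 = 20/2 = 10.
(Structurally: 2 ring(s) + 8 π bond(s) = 10.)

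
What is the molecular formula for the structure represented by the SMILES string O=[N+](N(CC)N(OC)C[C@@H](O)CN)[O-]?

Heavy atoms from the SMILES: 6 C, 4 N, 4 O.
Implicit hydrogens by atom environment:
  3 × C: 2 H each → 6
  2 × C: 3 H each → 6
  2 × N: no H
  2 × O: no H
  1 × C: 1 H
  1 × N: 2 H
  1 × N (charge +1): no H
  1 × O: 1 H
  1 × O (charge -1): no H
  Total hydrogens = 16.
Molecular formula: C6H16N4O4

C6H16N4O4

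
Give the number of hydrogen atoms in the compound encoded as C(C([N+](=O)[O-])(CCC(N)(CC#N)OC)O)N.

Hydrogens are implicit in SMILES; fill each atom to its normal valence:
  4 × C: 2 H each → 8
  3 × C: no H
  2 × N: 2 H each → 4
  2 × O: no H
  1 × C: 3 H
  1 × N (charge +1): no H
  1 × N: no H
  1 × O: 1 H
  1 × O (charge -1): no H
  Total hydrogens = 16.

16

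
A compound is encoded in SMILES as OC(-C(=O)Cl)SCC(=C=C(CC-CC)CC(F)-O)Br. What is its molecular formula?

Heavy atoms from the SMILES: 1 Br, 12 C, 1 Cl, 1 F, 3 O, 1 S.
Implicit hydrogens by atom environment:
  5 × C: 2 H each → 10
  4 × C: no H
  2 × C: 1 H each → 2
  2 × O: 1 H each → 2
  1 × Br: no H
  1 × C: 3 H
  1 × Cl: no H
  1 × F: no H
  1 × O: no H
  1 × S: no H
  Total hydrogens = 17.
Molecular formula: C12H17BrClFO3S

C12H17BrClFO3S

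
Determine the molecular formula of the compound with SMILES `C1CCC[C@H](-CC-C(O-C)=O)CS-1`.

C10H18O2S

Heavy atoms from the SMILES: 10 C, 2 O, 1 S.
Implicit hydrogens by atom environment:
  7 × C: 2 H each → 14
  2 × O: no H
  1 × C: 3 H
  1 × C: 1 H
  1 × C: no H
  1 × S: no H
  Total hydrogens = 18.
Molecular formula: C10H18O2S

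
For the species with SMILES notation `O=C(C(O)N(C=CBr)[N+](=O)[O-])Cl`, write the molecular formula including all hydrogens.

Heavy atoms from the SMILES: 1 Br, 4 C, 1 Cl, 2 N, 4 O.
Implicit hydrogens by atom environment:
  3 × C: 1 H each → 3
  2 × O: no H
  1 × Br: no H
  1 × C: no H
  1 × Cl: no H
  1 × N: no H
  1 × N (charge +1): no H
  1 × O: 1 H
  1 × O (charge -1): no H
  Total hydrogens = 4.
Molecular formula: C4H4BrClN2O4

C4H4BrClN2O4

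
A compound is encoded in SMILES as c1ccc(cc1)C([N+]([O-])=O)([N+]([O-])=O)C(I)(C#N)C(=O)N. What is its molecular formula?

C10H7IN4O5

Heavy atoms from the SMILES: 10 C, 1 I, 4 N, 5 O.
Implicit hydrogens by atom environment:
  5 × C (aromatic): 1 H each → 5
  4 × C: no H
  3 × O: no H
  2 × N (charge +1): no H
  2 × O (charge -1): no H
  1 × C (aromatic): no H
  1 × I: no H
  1 × N: 2 H
  1 × N: no H
  Total hydrogens = 7.
Molecular formula: C10H7IN4O5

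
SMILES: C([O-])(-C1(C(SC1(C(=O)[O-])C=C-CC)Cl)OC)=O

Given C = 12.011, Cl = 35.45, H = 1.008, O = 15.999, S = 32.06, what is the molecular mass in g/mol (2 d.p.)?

Molecular formula: [C10H11ClO5S]2-.
M = 10×12.011 + 1×35.45 + 11×1.008 + 5×15.999 + 1×32.06 = 278.70 g/mol.

278.70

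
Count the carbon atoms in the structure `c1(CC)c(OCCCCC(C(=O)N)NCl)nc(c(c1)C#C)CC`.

17

The symbol for carbon appears 17 times in the SMILES. Lowercase c denotes aromatic carbon and counts toward C.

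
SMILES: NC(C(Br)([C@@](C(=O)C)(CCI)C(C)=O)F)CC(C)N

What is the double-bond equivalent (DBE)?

Molecular formula from the SMILES: C12H21BrFIN2O2.
DoU = (2C + 2 + N − H − X)/2 = (2·12 + 2 + 2 − 21 − 3)/2 = 4/2 = 2.
(Structurally: 0 ring(s) + 2 π bond(s) = 2.)

2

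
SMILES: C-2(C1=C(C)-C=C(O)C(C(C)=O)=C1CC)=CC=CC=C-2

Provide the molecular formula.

C17H18O2

Heavy atoms from the SMILES: 17 C, 2 O.
Implicit hydrogens by atom environment:
  6 × C (aromatic): 1 H each → 6
  6 × C (aromatic): no H
  3 × C: 3 H each → 9
  1 × C: 2 H
  1 × C: no H
  1 × O: 1 H
  1 × O: no H
  Total hydrogens = 18.
Molecular formula: C17H18O2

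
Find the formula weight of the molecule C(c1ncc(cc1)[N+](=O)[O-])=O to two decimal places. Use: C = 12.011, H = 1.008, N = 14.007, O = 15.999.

152.11

Molecular formula: C6H4N2O3.
M = 6×12.011 + 4×1.008 + 2×14.007 + 3×15.999 = 152.11 g/mol.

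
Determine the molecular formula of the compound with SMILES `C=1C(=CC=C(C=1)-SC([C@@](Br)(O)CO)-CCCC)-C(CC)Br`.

C16H24Br2O2S

Heavy atoms from the SMILES: 2 Br, 16 C, 2 O, 1 S.
Implicit hydrogens by atom environment:
  5 × C: 2 H each → 10
  4 × C (aromatic): 1 H each → 4
  2 × Br: no H
  2 × C: 3 H each → 6
  2 × C: 1 H each → 2
  2 × C (aromatic): no H
  2 × O: 1 H each → 2
  1 × C: no H
  1 × S: no H
  Total hydrogens = 24.
Molecular formula: C16H24Br2O2S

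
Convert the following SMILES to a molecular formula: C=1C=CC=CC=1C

C7H8

Heavy atoms from the SMILES: 7 C.
Implicit hydrogens by atom environment:
  5 × C (aromatic): 1 H each → 5
  1 × C: 3 H
  1 × C (aromatic): no H
  Total hydrogens = 8.
Molecular formula: C7H8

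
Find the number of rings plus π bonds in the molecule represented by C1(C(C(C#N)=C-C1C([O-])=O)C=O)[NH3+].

6

Molecular formula from the SMILES: C8H8N2O3.
DoU = (2C + 2 + N − H − X)/2 = (2·8 + 2 + 2 − 8 − 0)/2 = 12/2 = 6.
(Structurally: 1 ring(s) + 5 π bond(s) = 6.)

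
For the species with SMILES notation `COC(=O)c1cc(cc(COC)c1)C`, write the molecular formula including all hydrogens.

C11H14O3

Heavy atoms from the SMILES: 11 C, 3 O.
Implicit hydrogens by atom environment:
  3 × C: 3 H each → 9
  3 × C (aromatic): 1 H each → 3
  3 × C (aromatic): no H
  3 × O: no H
  1 × C: 2 H
  1 × C: no H
  Total hydrogens = 14.
Molecular formula: C11H14O3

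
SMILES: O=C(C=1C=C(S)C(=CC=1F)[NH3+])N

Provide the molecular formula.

C7H8FN2OS+

Heavy atoms from the SMILES: 7 C, 1 F, 2 N, 1 O, 1 S.
Implicit hydrogens by atom environment:
  4 × C (aromatic): no H
  2 × C (aromatic): 1 H each → 2
  1 × C: no H
  1 × F: no H
  1 × N (charge +1): 3 H
  1 × N: 2 H
  1 × O: no H
  1 × S: 1 H
  Total hydrogens = 8.
Net charge +1.
Molecular formula: C7H8FN2OS+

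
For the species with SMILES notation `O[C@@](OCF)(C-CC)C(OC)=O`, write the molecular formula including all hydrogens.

C7H13FO4

Heavy atoms from the SMILES: 7 C, 1 F, 4 O.
Implicit hydrogens by atom environment:
  3 × C: 2 H each → 6
  3 × O: no H
  2 × C: 3 H each → 6
  2 × C: no H
  1 × F: no H
  1 × O: 1 H
  Total hydrogens = 13.
Molecular formula: C7H13FO4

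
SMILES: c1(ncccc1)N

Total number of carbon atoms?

The symbol for carbon appears 5 times in the SMILES. Lowercase c denotes aromatic carbon and counts toward C.

5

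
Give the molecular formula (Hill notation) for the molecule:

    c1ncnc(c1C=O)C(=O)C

Heavy atoms from the SMILES: 7 C, 2 N, 2 O.
Implicit hydrogens by atom environment:
  2 × C (aromatic): 1 H each → 2
  2 × C (aromatic): no H
  2 × N (aromatic): no H
  2 × O: no H
  1 × C: 3 H
  1 × C: 1 H
  1 × C: no H
  Total hydrogens = 6.
Molecular formula: C7H6N2O2

C7H6N2O2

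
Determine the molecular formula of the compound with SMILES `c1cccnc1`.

Heavy atoms from the SMILES: 5 C, 1 N.
Implicit hydrogens by atom environment:
  5 × C (aromatic): 1 H each → 5
  1 × N (aromatic): no H
  Total hydrogens = 5.
Molecular formula: C5H5N

C5H5N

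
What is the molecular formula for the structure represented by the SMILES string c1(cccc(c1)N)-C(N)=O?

C7H8N2O

Heavy atoms from the SMILES: 7 C, 2 N, 1 O.
Implicit hydrogens by atom environment:
  4 × C (aromatic): 1 H each → 4
  2 × C (aromatic): no H
  2 × N: 2 H each → 4
  1 × C: no H
  1 × O: no H
  Total hydrogens = 8.
Molecular formula: C7H8N2O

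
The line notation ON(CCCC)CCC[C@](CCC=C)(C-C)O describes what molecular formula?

Heavy atoms from the SMILES: 14 C, 1 N, 2 O.
Implicit hydrogens by atom environment:
  10 × C: 2 H each → 20
  2 × C: 3 H each → 6
  2 × O: 1 H each → 2
  1 × C: 1 H
  1 × C: no H
  1 × N: no H
  Total hydrogens = 29.
Molecular formula: C14H29NO2

C14H29NO2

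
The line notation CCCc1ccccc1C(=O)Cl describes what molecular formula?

Heavy atoms from the SMILES: 10 C, 1 Cl, 1 O.
Implicit hydrogens by atom environment:
  4 × C (aromatic): 1 H each → 4
  2 × C: 2 H each → 4
  2 × C (aromatic): no H
  1 × C: 3 H
  1 × C: no H
  1 × Cl: no H
  1 × O: no H
  Total hydrogens = 11.
Molecular formula: C10H11ClO

C10H11ClO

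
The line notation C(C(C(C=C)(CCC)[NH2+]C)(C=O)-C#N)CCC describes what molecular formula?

Heavy atoms from the SMILES: 14 C, 2 N, 1 O.
Implicit hydrogens by atom environment:
  6 × C: 2 H each → 12
  3 × C: 3 H each → 9
  3 × C: no H
  2 × C: 1 H each → 2
  1 × N (charge +1): 2 H
  1 × N: no H
  1 × O: no H
  Total hydrogens = 25.
Net charge +1.
Molecular formula: C14H25N2O+

C14H25N2O+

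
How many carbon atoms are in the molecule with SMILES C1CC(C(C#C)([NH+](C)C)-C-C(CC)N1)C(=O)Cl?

13

The symbol for carbon appears 13 times in the SMILES. (Cl is a single chlorine, not C + l.)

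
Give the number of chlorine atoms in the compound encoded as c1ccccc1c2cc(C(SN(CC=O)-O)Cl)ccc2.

The symbol for chlorine appears 1 time in the SMILES.

1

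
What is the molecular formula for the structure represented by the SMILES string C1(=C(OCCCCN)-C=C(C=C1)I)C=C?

Heavy atoms from the SMILES: 12 C, 1 I, 1 N, 1 O.
Implicit hydrogens by atom environment:
  5 × C: 2 H each → 10
  3 × C (aromatic): 1 H each → 3
  3 × C (aromatic): no H
  1 × C: 1 H
  1 × I: no H
  1 × N: 2 H
  1 × O: no H
  Total hydrogens = 16.
Molecular formula: C12H16INO

C12H16INO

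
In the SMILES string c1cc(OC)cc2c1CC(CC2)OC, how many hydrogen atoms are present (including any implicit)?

Hydrogens are implicit in SMILES; fill each atom to its normal valence:
  3 × C: 2 H each → 6
  3 × C (aromatic): 1 H each → 3
  3 × C (aromatic): no H
  2 × C: 3 H each → 6
  2 × O: no H
  1 × C: 1 H
  Total hydrogens = 16.

16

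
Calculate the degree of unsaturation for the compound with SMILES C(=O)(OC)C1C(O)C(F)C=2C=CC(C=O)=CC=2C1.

Molecular formula from the SMILES: C13H13FO4.
DoU = (2C + 2 + N − H − X)/2 = (2·13 + 2 + 0 − 13 − 1)/2 = 14/2 = 7.
(Structurally: 2 ring(s) + 5 π bond(s) = 7.)

7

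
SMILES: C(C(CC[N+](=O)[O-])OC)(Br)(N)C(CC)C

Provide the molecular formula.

C9H19BrN2O3

Heavy atoms from the SMILES: 1 Br, 9 C, 2 N, 3 O.
Implicit hydrogens by atom environment:
  3 × C: 3 H each → 9
  3 × C: 2 H each → 6
  2 × C: 1 H each → 2
  2 × O: no H
  1 × Br: no H
  1 × C: no H
  1 × N: 2 H
  1 × N (charge +1): no H
  1 × O (charge -1): no H
  Total hydrogens = 19.
Molecular formula: C9H19BrN2O3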